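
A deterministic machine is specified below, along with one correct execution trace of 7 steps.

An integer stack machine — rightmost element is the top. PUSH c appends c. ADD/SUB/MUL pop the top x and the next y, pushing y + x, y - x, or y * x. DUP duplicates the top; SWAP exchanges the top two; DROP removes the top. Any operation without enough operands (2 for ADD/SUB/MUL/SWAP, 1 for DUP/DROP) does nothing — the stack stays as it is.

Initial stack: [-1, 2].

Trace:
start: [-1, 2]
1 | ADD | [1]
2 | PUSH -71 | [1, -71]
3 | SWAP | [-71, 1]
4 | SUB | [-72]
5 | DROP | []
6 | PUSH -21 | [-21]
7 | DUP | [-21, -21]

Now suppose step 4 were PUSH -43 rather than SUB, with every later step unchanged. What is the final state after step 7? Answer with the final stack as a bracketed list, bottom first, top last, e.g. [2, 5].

[-71, 1, -21, -21]

(re-executing from step 4 with the substitution; state before step 4: [-71, 1])
4 | PUSH -43 | [-71, 1, -43]
5 | DROP | [-71, 1]
6 | PUSH -21 | [-71, 1, -21]
7 | DUP | [-71, 1, -21, -21]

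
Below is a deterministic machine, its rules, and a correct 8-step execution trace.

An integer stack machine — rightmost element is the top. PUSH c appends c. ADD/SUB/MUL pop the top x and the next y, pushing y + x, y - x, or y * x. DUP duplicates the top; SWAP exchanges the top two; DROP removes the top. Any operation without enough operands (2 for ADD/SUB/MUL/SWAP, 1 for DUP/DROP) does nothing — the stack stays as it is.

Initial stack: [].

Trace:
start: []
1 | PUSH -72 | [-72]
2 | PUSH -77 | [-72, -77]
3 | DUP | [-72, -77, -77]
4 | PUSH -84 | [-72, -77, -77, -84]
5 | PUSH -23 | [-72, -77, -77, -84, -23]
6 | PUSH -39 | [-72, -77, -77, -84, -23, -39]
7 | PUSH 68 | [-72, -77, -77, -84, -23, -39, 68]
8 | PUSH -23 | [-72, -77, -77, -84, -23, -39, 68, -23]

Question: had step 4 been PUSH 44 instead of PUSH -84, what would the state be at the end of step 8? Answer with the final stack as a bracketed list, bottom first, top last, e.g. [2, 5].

[-72, -77, -77, 44, -23, -39, 68, -23]

(re-executing from step 4 with the substitution; state before step 4: [-72, -77, -77])
4 | PUSH 44 | [-72, -77, -77, 44]
5 | PUSH -23 | [-72, -77, -77, 44, -23]
6 | PUSH -39 | [-72, -77, -77, 44, -23, -39]
7 | PUSH 68 | [-72, -77, -77, 44, -23, -39, 68]
8 | PUSH -23 | [-72, -77, -77, 44, -23, -39, 68, -23]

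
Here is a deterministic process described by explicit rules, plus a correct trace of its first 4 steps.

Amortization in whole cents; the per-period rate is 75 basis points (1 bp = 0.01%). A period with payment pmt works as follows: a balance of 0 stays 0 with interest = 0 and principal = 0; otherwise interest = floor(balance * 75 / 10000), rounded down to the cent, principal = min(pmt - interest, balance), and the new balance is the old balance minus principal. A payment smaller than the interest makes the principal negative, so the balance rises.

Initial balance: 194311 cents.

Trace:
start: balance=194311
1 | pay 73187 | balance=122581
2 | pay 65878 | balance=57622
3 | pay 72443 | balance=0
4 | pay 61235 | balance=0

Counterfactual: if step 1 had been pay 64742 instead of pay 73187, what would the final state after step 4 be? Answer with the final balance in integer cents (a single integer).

0

(re-executing from step 1 with the substitution; state before step 1: balance=194311)
1 | pay 64742 | balance=131026
2 | pay 65878 | balance=66130
3 | pay 72443 | balance=0
4 | pay 61235 | balance=0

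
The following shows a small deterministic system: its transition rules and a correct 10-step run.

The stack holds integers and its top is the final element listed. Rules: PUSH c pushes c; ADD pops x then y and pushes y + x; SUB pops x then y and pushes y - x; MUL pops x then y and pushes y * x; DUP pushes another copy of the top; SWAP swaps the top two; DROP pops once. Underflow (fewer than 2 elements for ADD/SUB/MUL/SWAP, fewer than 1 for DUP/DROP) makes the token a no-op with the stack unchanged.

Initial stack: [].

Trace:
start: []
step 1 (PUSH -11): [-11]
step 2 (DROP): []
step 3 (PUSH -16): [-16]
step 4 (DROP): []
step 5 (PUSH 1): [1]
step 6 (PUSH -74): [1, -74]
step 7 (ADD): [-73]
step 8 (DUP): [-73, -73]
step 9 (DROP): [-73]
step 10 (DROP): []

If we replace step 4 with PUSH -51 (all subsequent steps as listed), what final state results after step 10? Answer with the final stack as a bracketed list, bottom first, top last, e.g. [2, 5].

[-16, -51]

(re-executing from step 4 with the substitution; state before step 4: [-16])
step 4 (PUSH -51): [-16, -51]
step 5 (PUSH 1): [-16, -51, 1]
step 6 (PUSH -74): [-16, -51, 1, -74]
step 7 (ADD): [-16, -51, -73]
step 8 (DUP): [-16, -51, -73, -73]
step 9 (DROP): [-16, -51, -73]
step 10 (DROP): [-16, -51]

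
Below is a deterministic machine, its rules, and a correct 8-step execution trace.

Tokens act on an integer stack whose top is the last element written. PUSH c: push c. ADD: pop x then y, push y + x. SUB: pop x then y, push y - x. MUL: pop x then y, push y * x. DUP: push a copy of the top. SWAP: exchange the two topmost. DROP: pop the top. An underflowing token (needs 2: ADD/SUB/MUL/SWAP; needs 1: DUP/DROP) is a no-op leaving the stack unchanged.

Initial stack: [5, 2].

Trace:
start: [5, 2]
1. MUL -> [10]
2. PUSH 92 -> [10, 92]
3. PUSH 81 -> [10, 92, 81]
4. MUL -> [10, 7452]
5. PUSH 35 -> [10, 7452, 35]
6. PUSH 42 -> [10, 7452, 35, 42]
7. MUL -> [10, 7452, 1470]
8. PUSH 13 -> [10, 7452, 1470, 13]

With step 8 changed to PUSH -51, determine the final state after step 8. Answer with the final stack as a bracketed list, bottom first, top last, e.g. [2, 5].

[10, 7452, 1470, -51]

(re-executing from step 8 with the substitution; state before step 8: [10, 7452, 1470])
8. PUSH -51 -> [10, 7452, 1470, -51]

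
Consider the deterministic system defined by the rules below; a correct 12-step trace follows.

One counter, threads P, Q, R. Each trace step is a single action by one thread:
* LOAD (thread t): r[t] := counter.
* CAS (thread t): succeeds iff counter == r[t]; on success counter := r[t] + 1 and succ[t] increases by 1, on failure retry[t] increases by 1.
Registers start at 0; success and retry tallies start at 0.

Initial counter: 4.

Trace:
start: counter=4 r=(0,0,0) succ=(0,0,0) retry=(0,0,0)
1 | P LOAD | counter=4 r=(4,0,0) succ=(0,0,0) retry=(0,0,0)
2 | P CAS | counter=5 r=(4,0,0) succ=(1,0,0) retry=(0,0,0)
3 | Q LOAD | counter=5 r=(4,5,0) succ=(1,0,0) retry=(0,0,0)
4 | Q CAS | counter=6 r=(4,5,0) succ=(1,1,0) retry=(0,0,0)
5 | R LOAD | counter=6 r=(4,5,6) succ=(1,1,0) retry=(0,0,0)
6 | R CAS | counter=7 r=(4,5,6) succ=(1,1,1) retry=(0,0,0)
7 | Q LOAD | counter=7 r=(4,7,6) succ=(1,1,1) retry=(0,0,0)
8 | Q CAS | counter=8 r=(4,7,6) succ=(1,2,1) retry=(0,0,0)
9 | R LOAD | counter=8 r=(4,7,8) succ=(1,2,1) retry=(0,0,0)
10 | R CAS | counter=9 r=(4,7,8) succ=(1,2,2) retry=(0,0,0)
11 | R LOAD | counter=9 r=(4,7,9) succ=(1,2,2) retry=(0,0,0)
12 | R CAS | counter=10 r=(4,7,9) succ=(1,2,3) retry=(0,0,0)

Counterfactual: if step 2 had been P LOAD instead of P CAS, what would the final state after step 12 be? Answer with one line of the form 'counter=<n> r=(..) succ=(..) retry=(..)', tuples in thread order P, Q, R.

(re-executing from step 2 with the substitution; state before step 2: counter=4 r=(4,0,0) succ=(0,0,0) retry=(0,0,0))
2 | P LOAD | counter=4 r=(4,0,0) succ=(0,0,0) retry=(0,0,0)
3 | Q LOAD | counter=4 r=(4,4,0) succ=(0,0,0) retry=(0,0,0)
4 | Q CAS | counter=5 r=(4,4,0) succ=(0,1,0) retry=(0,0,0)
5 | R LOAD | counter=5 r=(4,4,5) succ=(0,1,0) retry=(0,0,0)
6 | R CAS | counter=6 r=(4,4,5) succ=(0,1,1) retry=(0,0,0)
7 | Q LOAD | counter=6 r=(4,6,5) succ=(0,1,1) retry=(0,0,0)
8 | Q CAS | counter=7 r=(4,6,5) succ=(0,2,1) retry=(0,0,0)
9 | R LOAD | counter=7 r=(4,6,7) succ=(0,2,1) retry=(0,0,0)
10 | R CAS | counter=8 r=(4,6,7) succ=(0,2,2) retry=(0,0,0)
11 | R LOAD | counter=8 r=(4,6,8) succ=(0,2,2) retry=(0,0,0)
12 | R CAS | counter=9 r=(4,6,8) succ=(0,2,3) retry=(0,0,0)

counter=9 r=(4,6,8) succ=(0,2,3) retry=(0,0,0)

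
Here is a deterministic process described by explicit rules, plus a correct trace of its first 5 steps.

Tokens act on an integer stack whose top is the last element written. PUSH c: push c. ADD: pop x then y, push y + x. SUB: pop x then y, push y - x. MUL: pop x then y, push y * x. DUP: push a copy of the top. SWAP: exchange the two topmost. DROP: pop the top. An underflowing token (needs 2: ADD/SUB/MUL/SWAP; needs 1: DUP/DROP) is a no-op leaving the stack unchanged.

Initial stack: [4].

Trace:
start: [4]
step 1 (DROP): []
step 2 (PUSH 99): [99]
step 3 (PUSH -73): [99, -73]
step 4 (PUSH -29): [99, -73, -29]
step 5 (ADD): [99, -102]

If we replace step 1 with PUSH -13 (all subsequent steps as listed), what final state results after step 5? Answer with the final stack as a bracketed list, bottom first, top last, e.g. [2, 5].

[4, -13, 99, -102]

(re-executing from step 1 with the substitution; state before step 1: [4])
step 1 (PUSH -13): [4, -13]
step 2 (PUSH 99): [4, -13, 99]
step 3 (PUSH -73): [4, -13, 99, -73]
step 4 (PUSH -29): [4, -13, 99, -73, -29]
step 5 (ADD): [4, -13, 99, -102]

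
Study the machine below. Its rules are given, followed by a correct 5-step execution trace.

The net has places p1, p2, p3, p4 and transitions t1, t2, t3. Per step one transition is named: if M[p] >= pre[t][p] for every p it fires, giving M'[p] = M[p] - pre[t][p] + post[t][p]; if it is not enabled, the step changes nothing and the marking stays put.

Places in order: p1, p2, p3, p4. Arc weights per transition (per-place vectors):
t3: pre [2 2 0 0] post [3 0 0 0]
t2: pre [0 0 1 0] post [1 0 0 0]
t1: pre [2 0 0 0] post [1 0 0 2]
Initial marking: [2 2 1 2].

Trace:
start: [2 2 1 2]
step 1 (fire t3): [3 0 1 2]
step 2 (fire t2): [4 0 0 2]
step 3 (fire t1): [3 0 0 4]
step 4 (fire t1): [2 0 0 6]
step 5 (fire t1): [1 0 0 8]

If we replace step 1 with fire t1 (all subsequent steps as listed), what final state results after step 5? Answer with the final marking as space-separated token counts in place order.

1 2 0 6

(re-executing from step 1 with the substitution; state before step 1: [2 2 1 2])
step 1 (fire t1): [1 2 1 4]
step 2 (fire t2): [2 2 0 4]
step 3 (fire t1): [1 2 0 6]
step 4 (fire t1): [1 2 0 6]
step 5 (fire t1): [1 2 0 6]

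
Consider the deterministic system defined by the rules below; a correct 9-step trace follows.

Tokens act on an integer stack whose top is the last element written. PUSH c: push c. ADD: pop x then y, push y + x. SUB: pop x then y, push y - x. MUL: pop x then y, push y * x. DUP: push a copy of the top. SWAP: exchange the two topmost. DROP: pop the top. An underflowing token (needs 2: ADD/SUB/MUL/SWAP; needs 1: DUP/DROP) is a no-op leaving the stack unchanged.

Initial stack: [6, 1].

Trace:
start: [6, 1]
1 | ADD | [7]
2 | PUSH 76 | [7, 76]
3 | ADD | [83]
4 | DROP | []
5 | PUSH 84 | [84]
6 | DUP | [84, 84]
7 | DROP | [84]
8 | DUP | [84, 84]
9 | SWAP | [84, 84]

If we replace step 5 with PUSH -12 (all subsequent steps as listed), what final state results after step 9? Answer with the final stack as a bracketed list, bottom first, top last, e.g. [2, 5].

[-12, -12]

(re-executing from step 5 with the substitution; state before step 5: [])
5 | PUSH -12 | [-12]
6 | DUP | [-12, -12]
7 | DROP | [-12]
8 | DUP | [-12, -12]
9 | SWAP | [-12, -12]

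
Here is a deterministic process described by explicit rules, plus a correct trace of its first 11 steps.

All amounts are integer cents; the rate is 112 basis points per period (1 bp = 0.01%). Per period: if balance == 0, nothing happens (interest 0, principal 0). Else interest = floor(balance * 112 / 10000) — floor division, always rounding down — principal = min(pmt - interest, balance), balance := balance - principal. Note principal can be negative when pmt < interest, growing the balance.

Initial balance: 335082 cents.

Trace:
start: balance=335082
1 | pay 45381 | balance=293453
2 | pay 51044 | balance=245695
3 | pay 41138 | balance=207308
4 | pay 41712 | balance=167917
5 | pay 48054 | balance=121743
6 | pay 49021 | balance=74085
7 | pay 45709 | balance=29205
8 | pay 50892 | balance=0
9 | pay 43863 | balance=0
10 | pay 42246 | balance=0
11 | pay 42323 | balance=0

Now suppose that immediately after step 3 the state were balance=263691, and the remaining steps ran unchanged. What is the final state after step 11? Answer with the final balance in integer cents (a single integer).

0

state after step 3 := balance=263691
4 | pay 41712 | balance=224932
5 | pay 48054 | balance=179397
6 | pay 49021 | balance=132385
7 | pay 45709 | balance=88158
8 | pay 50892 | balance=38253
9 | pay 43863 | balance=0
10 | pay 42246 | balance=0
11 | pay 42323 | balance=0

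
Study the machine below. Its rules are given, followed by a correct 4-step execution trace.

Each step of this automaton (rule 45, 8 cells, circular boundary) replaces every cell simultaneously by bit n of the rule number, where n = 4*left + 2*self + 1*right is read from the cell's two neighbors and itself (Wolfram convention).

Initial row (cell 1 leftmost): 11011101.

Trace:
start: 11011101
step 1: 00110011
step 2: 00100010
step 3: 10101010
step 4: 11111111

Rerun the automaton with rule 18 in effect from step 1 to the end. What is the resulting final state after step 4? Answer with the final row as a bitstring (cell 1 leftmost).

00000000

(re-executing steps 1..4 under rule 18; state before step 1: 11011101)
step 1: 00000000
step 2: 00000000
step 3: 00000000
step 4: 00000000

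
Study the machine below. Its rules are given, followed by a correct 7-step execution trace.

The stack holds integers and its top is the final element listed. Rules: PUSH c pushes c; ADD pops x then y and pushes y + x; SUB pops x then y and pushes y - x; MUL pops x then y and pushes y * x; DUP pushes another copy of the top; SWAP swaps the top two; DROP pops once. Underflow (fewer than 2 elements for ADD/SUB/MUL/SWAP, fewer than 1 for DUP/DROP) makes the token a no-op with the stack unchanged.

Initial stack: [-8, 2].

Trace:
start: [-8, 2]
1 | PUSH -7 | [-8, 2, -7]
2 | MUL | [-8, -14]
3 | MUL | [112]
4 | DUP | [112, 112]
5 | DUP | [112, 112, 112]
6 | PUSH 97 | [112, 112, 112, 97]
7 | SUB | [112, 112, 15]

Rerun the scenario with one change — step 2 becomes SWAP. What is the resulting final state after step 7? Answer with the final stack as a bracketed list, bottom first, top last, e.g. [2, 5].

(re-executing from step 2 with the substitution; state before step 2: [-8, 2, -7])
2 | SWAP | [-8, -7, 2]
3 | MUL | [-8, -14]
4 | DUP | [-8, -14, -14]
5 | DUP | [-8, -14, -14, -14]
6 | PUSH 97 | [-8, -14, -14, -14, 97]
7 | SUB | [-8, -14, -14, -111]

[-8, -14, -14, -111]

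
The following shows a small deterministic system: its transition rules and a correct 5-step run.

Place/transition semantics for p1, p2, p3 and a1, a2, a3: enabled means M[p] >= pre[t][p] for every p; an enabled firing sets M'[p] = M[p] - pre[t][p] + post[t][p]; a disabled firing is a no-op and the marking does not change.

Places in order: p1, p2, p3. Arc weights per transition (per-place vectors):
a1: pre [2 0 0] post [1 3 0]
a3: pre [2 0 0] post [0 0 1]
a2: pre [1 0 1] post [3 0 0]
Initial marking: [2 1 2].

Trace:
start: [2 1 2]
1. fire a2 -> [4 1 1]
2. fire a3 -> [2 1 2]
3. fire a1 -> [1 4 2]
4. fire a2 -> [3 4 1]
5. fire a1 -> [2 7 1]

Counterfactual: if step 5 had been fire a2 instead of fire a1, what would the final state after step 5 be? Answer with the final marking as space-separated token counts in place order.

5 4 0

(re-executing from step 5 with the substitution; state before step 5: [3 4 1])
5. fire a2 -> [5 4 0]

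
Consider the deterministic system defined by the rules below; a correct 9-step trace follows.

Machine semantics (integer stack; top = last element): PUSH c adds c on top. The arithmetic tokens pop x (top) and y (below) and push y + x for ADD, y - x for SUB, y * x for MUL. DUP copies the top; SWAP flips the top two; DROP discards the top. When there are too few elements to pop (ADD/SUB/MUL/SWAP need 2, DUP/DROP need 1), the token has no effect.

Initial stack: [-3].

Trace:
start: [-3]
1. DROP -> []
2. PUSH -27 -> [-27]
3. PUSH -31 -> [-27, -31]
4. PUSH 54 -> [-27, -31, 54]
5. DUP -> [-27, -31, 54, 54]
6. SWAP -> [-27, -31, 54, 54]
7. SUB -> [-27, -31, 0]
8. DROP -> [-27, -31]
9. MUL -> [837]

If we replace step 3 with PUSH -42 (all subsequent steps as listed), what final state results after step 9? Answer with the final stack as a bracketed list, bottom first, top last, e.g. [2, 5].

(re-executing from step 3 with the substitution; state before step 3: [-27])
3. PUSH -42 -> [-27, -42]
4. PUSH 54 -> [-27, -42, 54]
5. DUP -> [-27, -42, 54, 54]
6. SWAP -> [-27, -42, 54, 54]
7. SUB -> [-27, -42, 0]
8. DROP -> [-27, -42]
9. MUL -> [1134]

[1134]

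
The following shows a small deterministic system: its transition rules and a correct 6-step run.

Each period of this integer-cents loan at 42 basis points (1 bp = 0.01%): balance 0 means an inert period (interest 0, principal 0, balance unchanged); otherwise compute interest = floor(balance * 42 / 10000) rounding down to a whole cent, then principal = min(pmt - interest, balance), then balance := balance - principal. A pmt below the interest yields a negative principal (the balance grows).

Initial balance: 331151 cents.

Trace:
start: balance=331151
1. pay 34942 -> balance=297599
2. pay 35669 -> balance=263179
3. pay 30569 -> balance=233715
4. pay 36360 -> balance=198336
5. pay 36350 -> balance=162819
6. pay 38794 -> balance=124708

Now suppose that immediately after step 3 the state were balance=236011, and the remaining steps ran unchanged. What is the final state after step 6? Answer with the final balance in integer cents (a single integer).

state after step 3 := balance=236011
4. pay 36360 -> balance=200642
5. pay 36350 -> balance=165134
6. pay 38794 -> balance=127033

127033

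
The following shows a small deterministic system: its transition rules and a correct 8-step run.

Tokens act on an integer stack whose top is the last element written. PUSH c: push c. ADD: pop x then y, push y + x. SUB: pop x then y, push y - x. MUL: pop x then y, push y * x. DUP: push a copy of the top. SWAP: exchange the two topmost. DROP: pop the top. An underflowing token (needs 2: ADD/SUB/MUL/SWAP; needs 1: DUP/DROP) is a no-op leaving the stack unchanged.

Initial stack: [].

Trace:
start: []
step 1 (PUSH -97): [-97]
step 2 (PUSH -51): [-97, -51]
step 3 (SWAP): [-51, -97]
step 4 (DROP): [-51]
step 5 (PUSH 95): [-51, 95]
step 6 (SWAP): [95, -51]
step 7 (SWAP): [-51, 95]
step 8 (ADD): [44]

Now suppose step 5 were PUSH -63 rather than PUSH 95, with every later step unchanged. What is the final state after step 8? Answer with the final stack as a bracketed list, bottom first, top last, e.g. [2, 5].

[-114]

(re-executing from step 5 with the substitution; state before step 5: [-51])
step 5 (PUSH -63): [-51, -63]
step 6 (SWAP): [-63, -51]
step 7 (SWAP): [-51, -63]
step 8 (ADD): [-114]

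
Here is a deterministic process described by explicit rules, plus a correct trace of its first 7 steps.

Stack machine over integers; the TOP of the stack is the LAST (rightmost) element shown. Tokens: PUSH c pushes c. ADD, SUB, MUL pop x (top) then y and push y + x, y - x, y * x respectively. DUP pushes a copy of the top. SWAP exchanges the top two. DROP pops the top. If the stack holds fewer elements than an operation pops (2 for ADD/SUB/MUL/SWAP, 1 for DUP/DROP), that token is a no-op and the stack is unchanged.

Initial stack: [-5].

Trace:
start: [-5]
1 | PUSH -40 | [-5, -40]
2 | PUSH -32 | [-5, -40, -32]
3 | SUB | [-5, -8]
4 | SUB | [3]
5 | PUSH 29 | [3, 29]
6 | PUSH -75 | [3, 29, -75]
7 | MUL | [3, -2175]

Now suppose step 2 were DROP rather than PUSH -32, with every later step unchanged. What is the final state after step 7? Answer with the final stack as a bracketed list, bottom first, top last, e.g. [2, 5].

(re-executing from step 2 with the substitution; state before step 2: [-5, -40])
2 | DROP | [-5]
3 | SUB | [-5]
4 | SUB | [-5]
5 | PUSH 29 | [-5, 29]
6 | PUSH -75 | [-5, 29, -75]
7 | MUL | [-5, -2175]

[-5, -2175]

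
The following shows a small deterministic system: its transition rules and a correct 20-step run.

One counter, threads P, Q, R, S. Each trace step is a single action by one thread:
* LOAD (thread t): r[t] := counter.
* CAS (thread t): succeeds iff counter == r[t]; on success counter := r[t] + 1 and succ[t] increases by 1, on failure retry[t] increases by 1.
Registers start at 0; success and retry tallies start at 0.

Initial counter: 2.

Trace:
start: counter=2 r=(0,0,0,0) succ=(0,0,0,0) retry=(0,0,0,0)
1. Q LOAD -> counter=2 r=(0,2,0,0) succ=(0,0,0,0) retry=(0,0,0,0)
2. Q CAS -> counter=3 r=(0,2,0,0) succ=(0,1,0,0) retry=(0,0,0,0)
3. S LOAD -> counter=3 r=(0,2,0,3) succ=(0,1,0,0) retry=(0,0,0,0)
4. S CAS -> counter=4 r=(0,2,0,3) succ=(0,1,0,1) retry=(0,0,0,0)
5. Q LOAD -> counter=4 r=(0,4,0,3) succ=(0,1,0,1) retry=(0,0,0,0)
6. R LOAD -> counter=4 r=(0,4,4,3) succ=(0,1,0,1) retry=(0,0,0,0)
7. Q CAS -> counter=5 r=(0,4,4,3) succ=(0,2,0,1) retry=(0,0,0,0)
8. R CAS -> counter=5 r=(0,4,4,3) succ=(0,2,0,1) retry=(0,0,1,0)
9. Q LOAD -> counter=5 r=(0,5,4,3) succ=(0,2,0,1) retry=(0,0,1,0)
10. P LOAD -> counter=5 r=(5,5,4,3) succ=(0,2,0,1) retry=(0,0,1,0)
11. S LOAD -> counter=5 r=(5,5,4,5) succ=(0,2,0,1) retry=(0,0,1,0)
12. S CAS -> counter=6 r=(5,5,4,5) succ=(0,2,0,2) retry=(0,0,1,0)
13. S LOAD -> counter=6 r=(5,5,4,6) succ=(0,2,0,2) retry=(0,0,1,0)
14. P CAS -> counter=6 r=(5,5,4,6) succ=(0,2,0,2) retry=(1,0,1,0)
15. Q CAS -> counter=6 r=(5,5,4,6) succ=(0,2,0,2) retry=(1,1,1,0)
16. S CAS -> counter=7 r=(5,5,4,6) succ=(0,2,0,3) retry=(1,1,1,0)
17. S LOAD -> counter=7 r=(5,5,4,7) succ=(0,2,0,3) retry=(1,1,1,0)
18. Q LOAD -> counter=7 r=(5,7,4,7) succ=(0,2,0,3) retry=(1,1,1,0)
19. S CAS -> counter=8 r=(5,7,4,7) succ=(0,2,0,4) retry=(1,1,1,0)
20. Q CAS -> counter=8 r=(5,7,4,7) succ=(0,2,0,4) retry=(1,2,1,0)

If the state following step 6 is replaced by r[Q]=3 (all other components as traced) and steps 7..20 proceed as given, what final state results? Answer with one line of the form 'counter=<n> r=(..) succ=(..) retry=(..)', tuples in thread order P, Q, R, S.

state after step 6 := counter=4 r=(0,3,4,3) succ=(0,1,0,1) retry=(0,0,0,0)
7. Q CAS -> counter=4 r=(0,3,4,3) succ=(0,1,0,1) retry=(0,1,0,0)
8. R CAS -> counter=5 r=(0,3,4,3) succ=(0,1,1,1) retry=(0,1,0,0)
9. Q LOAD -> counter=5 r=(0,5,4,3) succ=(0,1,1,1) retry=(0,1,0,0)
10. P LOAD -> counter=5 r=(5,5,4,3) succ=(0,1,1,1) retry=(0,1,0,0)
11. S LOAD -> counter=5 r=(5,5,4,5) succ=(0,1,1,1) retry=(0,1,0,0)
12. S CAS -> counter=6 r=(5,5,4,5) succ=(0,1,1,2) retry=(0,1,0,0)
13. S LOAD -> counter=6 r=(5,5,4,6) succ=(0,1,1,2) retry=(0,1,0,0)
14. P CAS -> counter=6 r=(5,5,4,6) succ=(0,1,1,2) retry=(1,1,0,0)
15. Q CAS -> counter=6 r=(5,5,4,6) succ=(0,1,1,2) retry=(1,2,0,0)
16. S CAS -> counter=7 r=(5,5,4,6) succ=(0,1,1,3) retry=(1,2,0,0)
17. S LOAD -> counter=7 r=(5,5,4,7) succ=(0,1,1,3) retry=(1,2,0,0)
18. Q LOAD -> counter=7 r=(5,7,4,7) succ=(0,1,1,3) retry=(1,2,0,0)
19. S CAS -> counter=8 r=(5,7,4,7) succ=(0,1,1,4) retry=(1,2,0,0)
20. Q CAS -> counter=8 r=(5,7,4,7) succ=(0,1,1,4) retry=(1,3,0,0)

counter=8 r=(5,7,4,7) succ=(0,1,1,4) retry=(1,3,0,0)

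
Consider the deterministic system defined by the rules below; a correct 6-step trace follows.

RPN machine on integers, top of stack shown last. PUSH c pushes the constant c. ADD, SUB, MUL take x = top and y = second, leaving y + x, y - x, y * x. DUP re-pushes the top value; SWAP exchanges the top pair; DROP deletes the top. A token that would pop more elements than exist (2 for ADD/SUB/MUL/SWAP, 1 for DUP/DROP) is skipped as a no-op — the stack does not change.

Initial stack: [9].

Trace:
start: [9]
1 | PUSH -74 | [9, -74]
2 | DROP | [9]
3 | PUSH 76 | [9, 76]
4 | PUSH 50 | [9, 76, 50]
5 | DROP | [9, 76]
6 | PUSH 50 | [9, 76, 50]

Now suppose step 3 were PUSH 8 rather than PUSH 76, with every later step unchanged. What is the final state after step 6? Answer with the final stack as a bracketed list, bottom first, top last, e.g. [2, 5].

(re-executing from step 3 with the substitution; state before step 3: [9])
3 | PUSH 8 | [9, 8]
4 | PUSH 50 | [9, 8, 50]
5 | DROP | [9, 8]
6 | PUSH 50 | [9, 8, 50]

[9, 8, 50]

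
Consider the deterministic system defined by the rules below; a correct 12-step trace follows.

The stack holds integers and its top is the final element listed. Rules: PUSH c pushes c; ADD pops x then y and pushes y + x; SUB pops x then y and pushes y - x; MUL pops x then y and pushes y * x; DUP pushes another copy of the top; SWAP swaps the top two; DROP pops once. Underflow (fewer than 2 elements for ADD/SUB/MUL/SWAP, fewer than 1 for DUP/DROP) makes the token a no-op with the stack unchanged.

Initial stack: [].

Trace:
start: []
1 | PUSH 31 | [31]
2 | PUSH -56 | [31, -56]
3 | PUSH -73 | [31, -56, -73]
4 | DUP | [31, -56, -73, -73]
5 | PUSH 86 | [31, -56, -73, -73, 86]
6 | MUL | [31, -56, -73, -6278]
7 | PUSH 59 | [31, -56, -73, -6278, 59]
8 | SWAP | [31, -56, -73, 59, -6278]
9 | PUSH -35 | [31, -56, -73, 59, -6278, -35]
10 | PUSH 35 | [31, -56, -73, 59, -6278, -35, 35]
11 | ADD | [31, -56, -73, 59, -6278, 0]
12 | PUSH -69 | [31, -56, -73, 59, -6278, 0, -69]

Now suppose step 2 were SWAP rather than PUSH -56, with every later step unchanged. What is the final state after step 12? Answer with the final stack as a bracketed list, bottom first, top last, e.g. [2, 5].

(re-executing from step 2 with the substitution; state before step 2: [31])
2 | SWAP | [31]
3 | PUSH -73 | [31, -73]
4 | DUP | [31, -73, -73]
5 | PUSH 86 | [31, -73, -73, 86]
6 | MUL | [31, -73, -6278]
7 | PUSH 59 | [31, -73, -6278, 59]
8 | SWAP | [31, -73, 59, -6278]
9 | PUSH -35 | [31, -73, 59, -6278, -35]
10 | PUSH 35 | [31, -73, 59, -6278, -35, 35]
11 | ADD | [31, -73, 59, -6278, 0]
12 | PUSH -69 | [31, -73, 59, -6278, 0, -69]

[31, -73, 59, -6278, 0, -69]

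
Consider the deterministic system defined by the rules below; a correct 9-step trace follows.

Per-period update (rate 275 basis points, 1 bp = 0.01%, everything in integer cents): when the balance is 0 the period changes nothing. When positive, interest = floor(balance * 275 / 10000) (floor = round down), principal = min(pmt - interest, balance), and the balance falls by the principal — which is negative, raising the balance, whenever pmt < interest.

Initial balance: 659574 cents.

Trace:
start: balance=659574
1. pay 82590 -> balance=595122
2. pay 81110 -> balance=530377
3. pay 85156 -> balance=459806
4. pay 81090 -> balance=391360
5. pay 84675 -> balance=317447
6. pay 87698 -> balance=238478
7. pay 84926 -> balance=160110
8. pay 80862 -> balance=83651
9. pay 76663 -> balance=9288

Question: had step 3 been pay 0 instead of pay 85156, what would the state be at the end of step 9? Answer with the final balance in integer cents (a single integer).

109497

(re-executing from step 3 with the substitution; state before step 3: balance=530377)
3. pay 0 -> balance=544962
4. pay 81090 -> balance=478858
5. pay 84675 -> balance=407351
6. pay 87698 -> balance=330855
7. pay 84926 -> balance=255027
8. pay 80862 -> balance=181178
9. pay 76663 -> balance=109497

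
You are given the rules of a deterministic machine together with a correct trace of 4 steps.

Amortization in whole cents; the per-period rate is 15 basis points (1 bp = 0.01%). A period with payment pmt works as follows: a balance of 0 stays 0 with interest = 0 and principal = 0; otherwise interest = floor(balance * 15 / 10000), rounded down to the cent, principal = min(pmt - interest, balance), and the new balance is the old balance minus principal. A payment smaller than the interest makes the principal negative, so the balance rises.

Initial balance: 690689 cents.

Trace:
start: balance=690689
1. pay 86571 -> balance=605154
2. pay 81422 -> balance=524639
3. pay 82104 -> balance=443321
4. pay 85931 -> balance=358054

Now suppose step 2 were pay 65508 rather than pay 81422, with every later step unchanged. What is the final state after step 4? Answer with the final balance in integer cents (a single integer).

(re-executing from step 2 with the substitution; state before step 2: balance=605154)
2. pay 65508 -> balance=540553
3. pay 82104 -> balance=459259
4. pay 85931 -> balance=374016

374016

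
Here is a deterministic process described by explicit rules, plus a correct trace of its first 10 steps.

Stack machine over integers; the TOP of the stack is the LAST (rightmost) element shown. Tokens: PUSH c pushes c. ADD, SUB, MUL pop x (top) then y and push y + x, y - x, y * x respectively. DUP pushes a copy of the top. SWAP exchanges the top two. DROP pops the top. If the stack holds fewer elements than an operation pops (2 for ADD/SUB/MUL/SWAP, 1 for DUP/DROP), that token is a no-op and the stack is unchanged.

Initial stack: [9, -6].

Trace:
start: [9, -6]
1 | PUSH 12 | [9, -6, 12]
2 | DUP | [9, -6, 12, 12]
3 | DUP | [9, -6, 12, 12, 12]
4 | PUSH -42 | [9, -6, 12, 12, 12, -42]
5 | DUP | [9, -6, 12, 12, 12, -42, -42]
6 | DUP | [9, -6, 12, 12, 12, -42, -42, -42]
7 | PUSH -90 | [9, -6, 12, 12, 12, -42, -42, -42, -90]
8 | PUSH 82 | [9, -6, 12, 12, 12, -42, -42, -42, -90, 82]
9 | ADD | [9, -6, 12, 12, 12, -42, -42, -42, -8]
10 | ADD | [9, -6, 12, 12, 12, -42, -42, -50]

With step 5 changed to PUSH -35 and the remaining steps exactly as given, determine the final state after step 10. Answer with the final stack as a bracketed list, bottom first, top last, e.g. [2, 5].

(re-executing from step 5 with the substitution; state before step 5: [9, -6, 12, 12, 12, -42])
5 | PUSH -35 | [9, -6, 12, 12, 12, -42, -35]
6 | DUP | [9, -6, 12, 12, 12, -42, -35, -35]
7 | PUSH -90 | [9, -6, 12, 12, 12, -42, -35, -35, -90]
8 | PUSH 82 | [9, -6, 12, 12, 12, -42, -35, -35, -90, 82]
9 | ADD | [9, -6, 12, 12, 12, -42, -35, -35, -8]
10 | ADD | [9, -6, 12, 12, 12, -42, -35, -43]

[9, -6, 12, 12, 12, -42, -35, -43]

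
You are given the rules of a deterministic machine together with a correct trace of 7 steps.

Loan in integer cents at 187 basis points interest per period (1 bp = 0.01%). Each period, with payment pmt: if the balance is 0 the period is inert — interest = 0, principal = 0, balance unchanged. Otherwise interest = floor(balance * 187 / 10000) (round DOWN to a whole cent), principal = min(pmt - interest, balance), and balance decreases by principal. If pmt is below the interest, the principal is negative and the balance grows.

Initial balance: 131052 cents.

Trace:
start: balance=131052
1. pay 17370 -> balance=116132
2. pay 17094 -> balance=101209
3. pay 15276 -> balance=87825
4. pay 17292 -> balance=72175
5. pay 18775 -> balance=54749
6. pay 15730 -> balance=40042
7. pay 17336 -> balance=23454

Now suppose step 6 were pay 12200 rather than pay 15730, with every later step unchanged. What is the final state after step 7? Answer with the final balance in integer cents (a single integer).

(re-executing from step 6 with the substitution; state before step 6: balance=54749)
6. pay 12200 -> balance=43572
7. pay 17336 -> balance=27050

27050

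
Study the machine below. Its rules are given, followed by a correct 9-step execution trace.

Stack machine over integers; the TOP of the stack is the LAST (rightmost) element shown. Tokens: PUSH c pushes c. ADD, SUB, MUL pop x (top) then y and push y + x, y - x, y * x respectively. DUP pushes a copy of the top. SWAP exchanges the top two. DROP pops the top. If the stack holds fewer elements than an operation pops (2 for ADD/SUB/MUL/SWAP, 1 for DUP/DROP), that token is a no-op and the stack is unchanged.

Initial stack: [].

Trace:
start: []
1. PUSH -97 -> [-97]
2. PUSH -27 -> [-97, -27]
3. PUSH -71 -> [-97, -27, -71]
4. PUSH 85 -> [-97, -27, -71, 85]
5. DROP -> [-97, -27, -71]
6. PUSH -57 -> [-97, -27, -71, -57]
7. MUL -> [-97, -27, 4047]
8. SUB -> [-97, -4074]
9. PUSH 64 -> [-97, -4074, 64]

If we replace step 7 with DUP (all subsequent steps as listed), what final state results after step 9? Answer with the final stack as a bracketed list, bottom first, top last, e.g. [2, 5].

[-97, -27, -71, 0, 64]

(re-executing from step 7 with the substitution; state before step 7: [-97, -27, -71, -57])
7. DUP -> [-97, -27, -71, -57, -57]
8. SUB -> [-97, -27, -71, 0]
9. PUSH 64 -> [-97, -27, -71, 0, 64]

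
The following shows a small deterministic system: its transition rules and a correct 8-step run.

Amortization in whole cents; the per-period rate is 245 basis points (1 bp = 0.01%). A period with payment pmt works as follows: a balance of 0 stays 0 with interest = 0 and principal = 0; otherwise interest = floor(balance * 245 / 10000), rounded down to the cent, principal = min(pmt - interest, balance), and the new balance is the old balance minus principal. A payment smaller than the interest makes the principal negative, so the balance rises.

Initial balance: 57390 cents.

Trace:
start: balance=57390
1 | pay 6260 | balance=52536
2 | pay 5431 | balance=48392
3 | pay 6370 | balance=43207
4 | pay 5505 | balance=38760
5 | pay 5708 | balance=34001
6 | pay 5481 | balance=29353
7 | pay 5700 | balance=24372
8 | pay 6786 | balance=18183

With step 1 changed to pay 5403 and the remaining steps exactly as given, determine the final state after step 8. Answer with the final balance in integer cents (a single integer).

19198

(re-executing from step 1 with the substitution; state before step 1: balance=57390)
1 | pay 5403 | balance=53393
2 | pay 5431 | balance=49270
3 | pay 6370 | balance=44107
4 | pay 5505 | balance=39682
5 | pay 5708 | balance=34946
6 | pay 5481 | balance=30321
7 | pay 5700 | balance=25363
8 | pay 6786 | balance=19198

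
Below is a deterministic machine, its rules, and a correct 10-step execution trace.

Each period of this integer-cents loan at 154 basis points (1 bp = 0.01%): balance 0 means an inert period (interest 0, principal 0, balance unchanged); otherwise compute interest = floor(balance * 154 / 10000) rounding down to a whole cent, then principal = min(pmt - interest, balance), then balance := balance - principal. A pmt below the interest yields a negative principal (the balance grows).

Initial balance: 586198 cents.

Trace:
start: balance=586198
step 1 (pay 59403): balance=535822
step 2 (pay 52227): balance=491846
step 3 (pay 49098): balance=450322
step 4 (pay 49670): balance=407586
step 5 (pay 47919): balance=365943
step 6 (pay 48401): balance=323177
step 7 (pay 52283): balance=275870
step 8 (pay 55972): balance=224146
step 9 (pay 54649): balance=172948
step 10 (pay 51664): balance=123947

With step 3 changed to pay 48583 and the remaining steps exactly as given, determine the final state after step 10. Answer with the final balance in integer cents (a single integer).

(re-executing from step 3 with the substitution; state before step 3: balance=491846)
step 3 (pay 48583): balance=450837
step 4 (pay 49670): balance=408109
step 5 (pay 47919): balance=366474
step 6 (pay 48401): balance=323716
step 7 (pay 52283): balance=276418
step 8 (pay 55972): balance=224702
step 9 (pay 54649): balance=173513
step 10 (pay 51664): balance=124521

124521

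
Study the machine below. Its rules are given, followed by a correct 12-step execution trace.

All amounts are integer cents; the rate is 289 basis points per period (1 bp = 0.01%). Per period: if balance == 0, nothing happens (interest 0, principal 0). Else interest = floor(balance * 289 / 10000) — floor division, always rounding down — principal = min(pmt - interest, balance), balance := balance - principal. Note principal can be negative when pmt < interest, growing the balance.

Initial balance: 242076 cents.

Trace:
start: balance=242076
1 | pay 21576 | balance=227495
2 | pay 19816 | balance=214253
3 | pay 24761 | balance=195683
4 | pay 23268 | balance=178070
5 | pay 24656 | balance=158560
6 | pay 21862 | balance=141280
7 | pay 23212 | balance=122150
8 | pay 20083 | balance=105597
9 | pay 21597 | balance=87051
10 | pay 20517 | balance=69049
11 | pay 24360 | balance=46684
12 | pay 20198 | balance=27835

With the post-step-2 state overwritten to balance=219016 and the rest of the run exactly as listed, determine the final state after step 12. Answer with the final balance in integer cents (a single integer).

34168

state after step 2 := balance=219016
3 | pay 24761 | balance=200584
4 | pay 23268 | balance=183112
5 | pay 24656 | balance=163747
6 | pay 21862 | balance=146617
7 | pay 23212 | balance=127642
8 | pay 20083 | balance=111247
9 | pay 21597 | balance=92865
10 | pay 20517 | balance=75031
11 | pay 24360 | balance=52839
12 | pay 20198 | balance=34168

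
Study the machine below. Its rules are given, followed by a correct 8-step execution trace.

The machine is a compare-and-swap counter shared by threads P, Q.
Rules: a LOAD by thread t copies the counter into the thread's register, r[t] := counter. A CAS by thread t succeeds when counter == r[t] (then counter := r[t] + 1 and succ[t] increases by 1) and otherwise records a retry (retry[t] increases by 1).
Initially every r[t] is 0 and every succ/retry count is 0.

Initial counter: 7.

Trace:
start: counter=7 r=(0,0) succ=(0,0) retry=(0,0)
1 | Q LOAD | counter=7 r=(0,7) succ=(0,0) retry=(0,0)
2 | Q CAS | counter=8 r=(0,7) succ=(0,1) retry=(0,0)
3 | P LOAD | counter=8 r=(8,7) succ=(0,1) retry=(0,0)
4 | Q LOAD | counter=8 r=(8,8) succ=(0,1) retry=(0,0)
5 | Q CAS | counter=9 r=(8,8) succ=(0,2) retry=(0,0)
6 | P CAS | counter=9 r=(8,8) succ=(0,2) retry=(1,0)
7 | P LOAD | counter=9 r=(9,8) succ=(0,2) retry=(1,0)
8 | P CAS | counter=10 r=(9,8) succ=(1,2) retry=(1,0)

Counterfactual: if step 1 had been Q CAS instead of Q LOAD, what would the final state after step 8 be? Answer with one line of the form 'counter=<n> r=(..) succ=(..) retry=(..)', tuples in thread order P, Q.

counter=9 r=(8,7) succ=(1,1) retry=(1,2)

(re-executing from step 1 with the substitution; state before step 1: counter=7 r=(0,0) succ=(0,0) retry=(0,0))
1 | Q CAS | counter=7 r=(0,0) succ=(0,0) retry=(0,1)
2 | Q CAS | counter=7 r=(0,0) succ=(0,0) retry=(0,2)
3 | P LOAD | counter=7 r=(7,0) succ=(0,0) retry=(0,2)
4 | Q LOAD | counter=7 r=(7,7) succ=(0,0) retry=(0,2)
5 | Q CAS | counter=8 r=(7,7) succ=(0,1) retry=(0,2)
6 | P CAS | counter=8 r=(7,7) succ=(0,1) retry=(1,2)
7 | P LOAD | counter=8 r=(8,7) succ=(0,1) retry=(1,2)
8 | P CAS | counter=9 r=(8,7) succ=(1,1) retry=(1,2)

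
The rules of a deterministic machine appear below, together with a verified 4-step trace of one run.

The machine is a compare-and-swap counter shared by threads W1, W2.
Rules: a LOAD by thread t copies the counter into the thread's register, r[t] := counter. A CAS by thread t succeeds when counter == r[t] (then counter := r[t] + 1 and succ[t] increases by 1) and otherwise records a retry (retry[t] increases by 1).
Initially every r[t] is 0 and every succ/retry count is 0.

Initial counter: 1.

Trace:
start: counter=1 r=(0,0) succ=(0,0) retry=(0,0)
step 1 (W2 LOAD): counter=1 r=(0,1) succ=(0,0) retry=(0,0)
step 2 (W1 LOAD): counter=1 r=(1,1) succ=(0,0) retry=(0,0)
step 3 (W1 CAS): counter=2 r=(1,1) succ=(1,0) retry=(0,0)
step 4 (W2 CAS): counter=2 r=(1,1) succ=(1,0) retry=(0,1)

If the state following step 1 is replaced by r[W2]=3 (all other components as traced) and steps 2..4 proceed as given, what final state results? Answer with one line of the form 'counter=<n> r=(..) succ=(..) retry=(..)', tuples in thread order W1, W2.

counter=2 r=(1,3) succ=(1,0) retry=(0,1)

state after step 1 := counter=1 r=(0,3) succ=(0,0) retry=(0,0)
step 2 (W1 LOAD): counter=1 r=(1,3) succ=(0,0) retry=(0,0)
step 3 (W1 CAS): counter=2 r=(1,3) succ=(1,0) retry=(0,0)
step 4 (W2 CAS): counter=2 r=(1,3) succ=(1,0) retry=(0,1)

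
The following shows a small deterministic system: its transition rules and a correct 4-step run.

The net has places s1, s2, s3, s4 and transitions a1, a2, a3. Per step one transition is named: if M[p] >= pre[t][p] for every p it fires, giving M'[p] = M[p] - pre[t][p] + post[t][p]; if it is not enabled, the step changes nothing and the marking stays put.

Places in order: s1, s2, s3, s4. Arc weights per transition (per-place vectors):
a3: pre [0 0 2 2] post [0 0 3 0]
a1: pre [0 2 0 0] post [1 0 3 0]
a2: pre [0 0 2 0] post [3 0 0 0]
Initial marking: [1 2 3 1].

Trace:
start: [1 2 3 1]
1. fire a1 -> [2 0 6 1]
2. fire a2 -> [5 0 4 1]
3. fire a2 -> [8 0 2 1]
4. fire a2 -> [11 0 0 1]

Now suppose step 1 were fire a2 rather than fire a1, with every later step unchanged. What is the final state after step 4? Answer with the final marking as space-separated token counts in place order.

4 2 1 1

(re-executing from step 1 with the substitution; state before step 1: [1 2 3 1])
1. fire a2 -> [4 2 1 1]
2. fire a2 -> [4 2 1 1]
3. fire a2 -> [4 2 1 1]
4. fire a2 -> [4 2 1 1]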